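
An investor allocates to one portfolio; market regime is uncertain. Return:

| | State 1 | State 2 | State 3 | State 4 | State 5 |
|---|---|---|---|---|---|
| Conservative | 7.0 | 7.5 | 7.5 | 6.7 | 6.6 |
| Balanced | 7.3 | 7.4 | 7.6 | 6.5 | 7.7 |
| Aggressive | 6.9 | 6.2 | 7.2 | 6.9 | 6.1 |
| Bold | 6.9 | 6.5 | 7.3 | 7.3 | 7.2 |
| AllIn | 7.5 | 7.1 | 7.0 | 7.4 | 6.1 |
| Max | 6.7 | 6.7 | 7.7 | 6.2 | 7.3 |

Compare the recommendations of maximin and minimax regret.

Row minima: Conservative=6.6, Balanced=6.5, Aggressive=6.1, Bold=6.5, AllIn=6.1, Max=6.2
Best worst-case = 6.6 → Conservative.
Column bests: State 1=7.5, State 2=7.5, State 3=7.7, State 4=7.4, State 5=7.7.
Conservative regrets: 0.5, 0.0, 0.2, 0.7, 1.1 → max 1.1
Balanced regrets: 0.2, 0.1, 0.1, 0.9, 0.0 → max 0.9
Aggressive regrets: 0.6, 1.3, 0.5, 0.5, 1.6 → max 1.6
Bold regrets: 0.6, 1.0, 0.4, 0.1, 0.5 → max 1.0
AllIn regrets: 0.0, 0.4, 0.7, 0.0, 1.6 → max 1.6
Max regrets: 0.8, 0.8, 0.0, 1.2, 0.4 → max 1.2
Smallest max regret = 0.9 → Balanced.

maximin → Conservative; minimax regret → Balanced (disagree)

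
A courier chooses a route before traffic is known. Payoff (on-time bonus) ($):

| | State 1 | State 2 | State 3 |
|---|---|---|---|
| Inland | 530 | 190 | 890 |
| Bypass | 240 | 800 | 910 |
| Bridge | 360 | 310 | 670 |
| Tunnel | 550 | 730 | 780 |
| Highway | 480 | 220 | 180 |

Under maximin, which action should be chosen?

Row minima: Inland=190, Bypass=240, Bridge=310, Tunnel=550, Highway=180
Best worst-case = 550 → Tunnel.

Tunnel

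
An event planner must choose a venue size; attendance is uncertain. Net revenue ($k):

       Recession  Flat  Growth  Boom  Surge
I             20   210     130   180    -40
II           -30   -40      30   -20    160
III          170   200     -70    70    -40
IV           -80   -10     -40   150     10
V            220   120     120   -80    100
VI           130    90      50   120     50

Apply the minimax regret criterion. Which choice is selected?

VI

Column bests: Recession=220, Flat=210, Growth=130, Boom=180, Surge=160.
I regrets: 200, 0, 0, 0, 200 → max 200
II regrets: 250, 250, 100, 200, 0 → max 250
III regrets: 50, 10, 200, 110, 200 → max 200
IV regrets: 300, 220, 170, 30, 150 → max 300
V regrets: 0, 90, 10, 260, 60 → max 260
VI regrets: 90, 120, 80, 60, 110 → max 120
Smallest max regret = 120 → VI.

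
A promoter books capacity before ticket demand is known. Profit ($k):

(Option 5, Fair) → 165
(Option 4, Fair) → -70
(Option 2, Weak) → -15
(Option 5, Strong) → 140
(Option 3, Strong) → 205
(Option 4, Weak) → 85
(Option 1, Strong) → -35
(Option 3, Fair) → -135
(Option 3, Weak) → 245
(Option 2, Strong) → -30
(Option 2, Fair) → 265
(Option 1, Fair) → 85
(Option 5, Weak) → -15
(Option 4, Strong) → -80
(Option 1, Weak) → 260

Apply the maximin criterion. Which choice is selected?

Option 5

Row minima: Option 1=-35, Option 2=-30, Option 3=-135, Option 4=-80, Option 5=-15
Best worst-case = -15 → Option 5.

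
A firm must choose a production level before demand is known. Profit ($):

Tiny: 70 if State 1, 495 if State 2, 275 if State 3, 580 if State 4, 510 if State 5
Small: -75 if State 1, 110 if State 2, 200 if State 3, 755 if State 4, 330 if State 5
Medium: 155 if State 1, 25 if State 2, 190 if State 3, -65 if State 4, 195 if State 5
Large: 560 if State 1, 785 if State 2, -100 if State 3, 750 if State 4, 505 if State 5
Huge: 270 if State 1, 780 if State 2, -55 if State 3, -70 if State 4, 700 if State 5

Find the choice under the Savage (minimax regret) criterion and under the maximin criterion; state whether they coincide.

Column bests: State 1=560, State 2=785, State 3=275, State 4=755, State 5=700.
Tiny regrets: 490, 290, 0, 175, 190 → max 490
Small regrets: 635, 675, 75, 0, 370 → max 675
Medium regrets: 405, 760, 85, 820, 505 → max 820
Large regrets: 0, 0, 375, 5, 195 → max 375
Huge regrets: 290, 5, 330, 825, 0 → max 825
Smallest max regret = 375 → Large.
Row minima: Tiny=70, Small=-75, Medium=-65, Large=-100, Huge=-70
Best worst-case = 70 → Tiny.

minimax regret → Large; maximin → Tiny (disagree)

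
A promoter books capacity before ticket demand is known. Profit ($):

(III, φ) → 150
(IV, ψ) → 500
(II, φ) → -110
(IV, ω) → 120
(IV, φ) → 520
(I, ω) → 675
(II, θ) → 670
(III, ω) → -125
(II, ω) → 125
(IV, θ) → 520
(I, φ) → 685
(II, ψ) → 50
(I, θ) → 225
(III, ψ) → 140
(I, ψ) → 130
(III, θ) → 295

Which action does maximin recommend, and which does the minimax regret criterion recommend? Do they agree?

maximin → I; minimax regret → I (agree)

Row minima: I=130, II=-110, III=-125, IV=120
Best worst-case = 130 → I.
Column bests: θ=670, φ=685, ψ=500, ω=675.
I regrets: 445, 0, 370, 0 → max 445
II regrets: 0, 795, 450, 550 → max 795
III regrets: 375, 535, 360, 800 → max 800
IV regrets: 150, 165, 0, 555 → max 555
Smallest max regret = 445 → I.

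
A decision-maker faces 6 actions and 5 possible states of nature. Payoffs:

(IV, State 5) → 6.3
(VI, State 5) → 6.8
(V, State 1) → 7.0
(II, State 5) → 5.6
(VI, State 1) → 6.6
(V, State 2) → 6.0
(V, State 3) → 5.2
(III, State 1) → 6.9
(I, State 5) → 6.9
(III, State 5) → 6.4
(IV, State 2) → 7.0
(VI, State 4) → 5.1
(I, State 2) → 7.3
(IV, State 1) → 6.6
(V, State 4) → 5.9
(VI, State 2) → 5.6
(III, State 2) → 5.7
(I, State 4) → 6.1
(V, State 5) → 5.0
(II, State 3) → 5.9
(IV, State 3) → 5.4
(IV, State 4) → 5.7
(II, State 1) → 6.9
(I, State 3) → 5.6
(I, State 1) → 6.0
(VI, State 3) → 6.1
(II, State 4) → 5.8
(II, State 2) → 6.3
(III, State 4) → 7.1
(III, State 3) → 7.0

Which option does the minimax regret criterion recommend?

II

Column bests: State 1=7.0, State 2=7.3, State 3=7.0, State 4=7.1, State 5=6.9.
I regrets: 1.0, 0.0, 1.4, 1.0, 0.0 → max 1.4
II regrets: 0.1, 1.0, 1.1, 1.3, 1.3 → max 1.3
III regrets: 0.1, 1.6, 0.0, 0.0, 0.5 → max 1.6
IV regrets: 0.4, 0.3, 1.6, 1.4, 0.6 → max 1.6
V regrets: 0.0, 1.3, 1.8, 1.2, 1.9 → max 1.9
VI regrets: 0.4, 1.7, 0.9, 2.0, 0.1 → max 2.0
Smallest max regret = 1.3 → II.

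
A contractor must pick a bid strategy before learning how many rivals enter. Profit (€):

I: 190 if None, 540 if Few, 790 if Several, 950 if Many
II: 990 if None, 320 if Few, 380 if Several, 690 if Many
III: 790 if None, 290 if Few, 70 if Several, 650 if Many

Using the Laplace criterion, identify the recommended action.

I

Row averages: I=617.5, II=595, III=450
Highest average = 617.5 → I.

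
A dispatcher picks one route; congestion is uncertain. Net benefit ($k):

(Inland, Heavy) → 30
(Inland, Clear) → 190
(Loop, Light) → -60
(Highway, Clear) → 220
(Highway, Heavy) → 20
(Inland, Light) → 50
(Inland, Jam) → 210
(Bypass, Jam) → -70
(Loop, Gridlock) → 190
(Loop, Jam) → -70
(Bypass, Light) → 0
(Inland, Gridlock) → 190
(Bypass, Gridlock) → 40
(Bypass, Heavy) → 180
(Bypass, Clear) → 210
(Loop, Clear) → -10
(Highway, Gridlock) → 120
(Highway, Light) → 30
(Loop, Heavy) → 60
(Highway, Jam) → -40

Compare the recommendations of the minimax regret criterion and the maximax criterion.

minimax regret → Inland; maximax → Highway (disagree)

Column bests: Clear=220, Light=50, Heavy=180, Jam=210, Gridlock=190.
Highway regrets: 0, 20, 160, 250, 70 → max 250
Loop regrets: 230, 110, 120, 280, 0 → max 280
Bypass regrets: 10, 50, 0, 280, 150 → max 280
Inland regrets: 30, 0, 150, 0, 0 → max 150
Smallest max regret = 150 → Inland.
Row maxima: Highway=220, Loop=190, Bypass=210, Inland=210
Best best-case = 220 → Highway.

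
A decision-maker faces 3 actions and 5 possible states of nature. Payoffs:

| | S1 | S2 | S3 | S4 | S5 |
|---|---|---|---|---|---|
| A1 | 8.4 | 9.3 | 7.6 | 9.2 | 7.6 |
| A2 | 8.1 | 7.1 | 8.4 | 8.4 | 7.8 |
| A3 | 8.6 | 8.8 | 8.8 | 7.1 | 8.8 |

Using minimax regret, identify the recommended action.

A1

Column bests: S1=8.6, S2=9.3, S3=8.8, S4=9.2, S5=8.8.
A1 regrets: 0.2, 0.0, 1.2, 0.0, 1.2 → max 1.2
A2 regrets: 0.5, 2.2, 0.4, 0.8, 1.0 → max 2.2
A3 regrets: 0.0, 0.5, 0.0, 2.1, 0.0 → max 2.1
Smallest max regret = 1.2 → A1.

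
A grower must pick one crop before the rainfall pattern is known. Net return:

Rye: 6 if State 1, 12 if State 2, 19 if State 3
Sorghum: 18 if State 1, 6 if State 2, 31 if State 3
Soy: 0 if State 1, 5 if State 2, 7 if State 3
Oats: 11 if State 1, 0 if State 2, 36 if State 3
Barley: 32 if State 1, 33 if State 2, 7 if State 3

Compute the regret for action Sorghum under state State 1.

14

Best payoff under State 1 is 32.
Regret = 32 − 18 = 14.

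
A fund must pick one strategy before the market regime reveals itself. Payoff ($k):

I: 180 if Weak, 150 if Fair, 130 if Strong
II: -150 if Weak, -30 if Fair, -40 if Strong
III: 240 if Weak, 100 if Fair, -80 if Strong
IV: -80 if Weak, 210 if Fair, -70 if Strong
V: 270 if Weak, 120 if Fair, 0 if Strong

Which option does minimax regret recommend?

Column bests: Weak=270, Fair=210, Strong=130.
I regrets: 90, 60, 0 → max 90
II regrets: 420, 240, 170 → max 420
III regrets: 30, 110, 210 → max 210
IV regrets: 350, 0, 200 → max 350
V regrets: 0, 90, 130 → max 130
Smallest max regret = 90 → I.

I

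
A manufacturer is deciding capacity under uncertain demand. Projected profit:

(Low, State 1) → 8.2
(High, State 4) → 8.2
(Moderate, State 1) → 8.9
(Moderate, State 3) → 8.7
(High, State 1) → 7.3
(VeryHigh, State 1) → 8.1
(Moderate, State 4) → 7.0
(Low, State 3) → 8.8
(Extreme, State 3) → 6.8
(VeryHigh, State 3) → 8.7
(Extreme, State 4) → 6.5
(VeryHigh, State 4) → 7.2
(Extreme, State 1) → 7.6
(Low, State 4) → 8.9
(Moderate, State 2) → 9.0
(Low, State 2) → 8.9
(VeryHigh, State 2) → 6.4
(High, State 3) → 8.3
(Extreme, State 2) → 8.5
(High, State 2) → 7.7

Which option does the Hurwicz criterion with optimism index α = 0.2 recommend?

Low

Low: 0.2·8.9 + 0.8·8.2 = 8.34
Moderate: 0.2·9.0 + 0.8·7.0 = 7.4
High: 0.2·8.3 + 0.8·7.3 = 7.5
VeryHigh: 0.2·8.7 + 0.8·6.4 = 6.86
Extreme: 0.2·8.5 + 0.8·6.5 = 6.9
Highest Hurwicz score = 8.34 → Low.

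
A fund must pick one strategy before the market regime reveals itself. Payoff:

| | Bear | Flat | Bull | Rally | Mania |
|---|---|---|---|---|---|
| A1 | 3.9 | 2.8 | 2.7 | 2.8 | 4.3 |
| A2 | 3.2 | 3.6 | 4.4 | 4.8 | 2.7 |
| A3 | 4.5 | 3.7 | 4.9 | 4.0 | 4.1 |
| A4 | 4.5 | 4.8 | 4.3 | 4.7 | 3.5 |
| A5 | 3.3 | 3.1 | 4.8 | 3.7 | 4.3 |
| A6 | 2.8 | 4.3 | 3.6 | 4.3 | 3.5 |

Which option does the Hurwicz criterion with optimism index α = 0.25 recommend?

A1: 0.25·4.3 + 0.75·2.7 = 3.1
A2: 0.25·4.8 + 0.75·2.7 = 3.225
A3: 0.25·4.9 + 0.75·3.7 = 4
A4: 0.25·4.8 + 0.75·3.5 = 3.825
A5: 0.25·4.8 + 0.75·3.1 = 3.525
A6: 0.25·4.3 + 0.75·2.8 = 3.175
Highest Hurwicz score = 4 → A3.

A3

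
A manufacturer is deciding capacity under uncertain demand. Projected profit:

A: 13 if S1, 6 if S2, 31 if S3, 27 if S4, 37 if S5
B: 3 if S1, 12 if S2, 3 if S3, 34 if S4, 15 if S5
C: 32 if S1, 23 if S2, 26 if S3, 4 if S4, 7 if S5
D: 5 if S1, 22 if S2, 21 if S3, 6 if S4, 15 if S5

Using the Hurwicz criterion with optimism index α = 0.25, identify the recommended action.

A: 0.25·37 + 0.75·6 = 13.75
B: 0.25·34 + 0.75·3 = 10.75
C: 0.25·32 + 0.75·4 = 11
D: 0.25·22 + 0.75·5 = 9.25
Highest Hurwicz score = 13.75 → A.

A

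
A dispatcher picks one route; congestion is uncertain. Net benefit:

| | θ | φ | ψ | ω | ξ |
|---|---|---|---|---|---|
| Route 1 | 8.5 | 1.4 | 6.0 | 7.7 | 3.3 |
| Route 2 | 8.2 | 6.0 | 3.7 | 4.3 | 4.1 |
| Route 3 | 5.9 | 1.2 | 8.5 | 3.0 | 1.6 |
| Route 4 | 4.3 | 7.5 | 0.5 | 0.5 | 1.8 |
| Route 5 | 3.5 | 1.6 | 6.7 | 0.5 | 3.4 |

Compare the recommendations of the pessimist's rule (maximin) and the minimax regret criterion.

Row minima: Route 1=1.4, Route 2=3.7, Route 3=1.2, Route 4=0.5, Route 5=0.5
Best worst-case = 3.7 → Route 2.
Column bests: θ=8.5, φ=7.5, ψ=8.5, ω=7.7, ξ=4.1.
Route 1 regrets: 0.0, 6.1, 2.5, 0.0, 0.8 → max 6.1
Route 2 regrets: 0.3, 1.5, 4.8, 3.4, 0.0 → max 4.8
Route 3 regrets: 2.6, 6.3, 0.0, 4.7, 2.5 → max 6.3
Route 4 regrets: 4.2, 0.0, 8.0, 7.2, 2.3 → max 8.0
Route 5 regrets: 5.0, 5.9, 1.8, 7.2, 0.7 → max 7.2
Smallest max regret = 4.8 → Route 2.

maximin → Route 2; minimax regret → Route 2 (agree)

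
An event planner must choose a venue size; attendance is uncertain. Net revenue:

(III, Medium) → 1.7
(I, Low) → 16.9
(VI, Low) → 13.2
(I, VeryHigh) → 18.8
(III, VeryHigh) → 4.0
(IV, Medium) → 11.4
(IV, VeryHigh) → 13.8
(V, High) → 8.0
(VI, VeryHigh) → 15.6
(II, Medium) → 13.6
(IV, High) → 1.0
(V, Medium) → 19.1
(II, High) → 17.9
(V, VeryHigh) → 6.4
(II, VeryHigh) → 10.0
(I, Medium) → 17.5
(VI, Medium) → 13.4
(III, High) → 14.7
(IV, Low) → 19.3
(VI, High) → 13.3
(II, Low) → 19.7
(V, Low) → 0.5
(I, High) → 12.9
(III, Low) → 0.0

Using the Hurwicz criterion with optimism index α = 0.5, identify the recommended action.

I: 0.5·18.8 + 0.5·12.9 = 15.85
II: 0.5·19.7 + 0.5·10.0 = 14.85
III: 0.5·14.7 + 0.5·0.0 = 7.35
IV: 0.5·19.3 + 0.5·1.0 = 10.15
V: 0.5·19.1 + 0.5·0.5 = 9.8
VI: 0.5·15.6 + 0.5·13.2 = 14.4
Highest Hurwicz score = 15.85 → I.

I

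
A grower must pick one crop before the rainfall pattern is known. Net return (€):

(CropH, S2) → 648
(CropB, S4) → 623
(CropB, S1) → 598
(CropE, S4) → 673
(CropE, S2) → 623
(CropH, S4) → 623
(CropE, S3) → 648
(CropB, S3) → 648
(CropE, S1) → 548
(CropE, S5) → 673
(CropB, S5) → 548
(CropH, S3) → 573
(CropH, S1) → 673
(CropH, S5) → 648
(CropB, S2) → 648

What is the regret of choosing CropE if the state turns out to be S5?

0

Best payoff under S5 is 673.
Regret = 673 − 673 = 0.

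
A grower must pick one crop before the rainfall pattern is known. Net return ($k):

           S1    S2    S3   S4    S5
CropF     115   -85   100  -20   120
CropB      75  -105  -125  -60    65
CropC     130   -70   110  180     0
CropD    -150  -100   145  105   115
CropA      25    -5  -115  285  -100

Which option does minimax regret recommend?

CropC

Column bests: S1=130, S2=-5, S3=145, S4=285, S5=120.
CropF regrets: 15, 80, 45, 305, 0 → max 305
CropB regrets: 55, 100, 270, 345, 55 → max 345
CropC regrets: 0, 65, 35, 105, 120 → max 120
CropD regrets: 280, 95, 0, 180, 5 → max 280
CropA regrets: 105, 0, 260, 0, 220 → max 260
Smallest max regret = 120 → CropC.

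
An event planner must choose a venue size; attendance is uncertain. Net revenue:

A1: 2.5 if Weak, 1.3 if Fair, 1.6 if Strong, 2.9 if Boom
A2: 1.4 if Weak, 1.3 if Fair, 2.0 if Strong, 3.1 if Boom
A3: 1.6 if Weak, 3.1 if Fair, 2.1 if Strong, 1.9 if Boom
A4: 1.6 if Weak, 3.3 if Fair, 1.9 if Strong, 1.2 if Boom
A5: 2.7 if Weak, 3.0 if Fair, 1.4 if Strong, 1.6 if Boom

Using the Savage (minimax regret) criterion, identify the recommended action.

A3

Column bests: Weak=2.7, Fair=3.3, Strong=2.1, Boom=3.1.
A1 regrets: 0.2, 2.0, 0.5, 0.2 → max 2.0
A2 regrets: 1.3, 2.0, 0.1, 0.0 → max 2.0
A3 regrets: 1.1, 0.2, 0.0, 1.2 → max 1.2
A4 regrets: 1.1, 0.0, 0.2, 1.9 → max 1.9
A5 regrets: 0.0, 0.3, 0.7, 1.5 → max 1.5
Smallest max regret = 1.2 → A3.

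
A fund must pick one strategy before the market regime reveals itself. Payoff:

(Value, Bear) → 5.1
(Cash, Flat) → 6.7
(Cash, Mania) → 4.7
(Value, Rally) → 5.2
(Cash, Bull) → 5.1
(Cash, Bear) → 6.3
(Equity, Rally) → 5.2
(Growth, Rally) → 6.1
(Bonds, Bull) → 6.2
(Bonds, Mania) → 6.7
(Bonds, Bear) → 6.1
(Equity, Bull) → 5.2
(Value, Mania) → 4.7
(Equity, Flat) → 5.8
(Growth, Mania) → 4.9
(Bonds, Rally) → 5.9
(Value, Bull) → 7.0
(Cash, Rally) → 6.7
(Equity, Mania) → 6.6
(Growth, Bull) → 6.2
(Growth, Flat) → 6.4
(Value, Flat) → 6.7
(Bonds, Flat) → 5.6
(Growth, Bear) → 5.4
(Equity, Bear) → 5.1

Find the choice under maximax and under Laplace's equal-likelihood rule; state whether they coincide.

maximax → Value; laplace → Bonds (disagree)

Row maxima: Equity=6.6, Growth=6.4, Bonds=6.7, Value=7.0, Cash=6.7
Best best-case = 7.0 → Value.
Row averages: Equity=5.58, Growth=5.8, Bonds=6.1, Value=5.74, Cash=5.9
Highest average = 6.1 → Bonds.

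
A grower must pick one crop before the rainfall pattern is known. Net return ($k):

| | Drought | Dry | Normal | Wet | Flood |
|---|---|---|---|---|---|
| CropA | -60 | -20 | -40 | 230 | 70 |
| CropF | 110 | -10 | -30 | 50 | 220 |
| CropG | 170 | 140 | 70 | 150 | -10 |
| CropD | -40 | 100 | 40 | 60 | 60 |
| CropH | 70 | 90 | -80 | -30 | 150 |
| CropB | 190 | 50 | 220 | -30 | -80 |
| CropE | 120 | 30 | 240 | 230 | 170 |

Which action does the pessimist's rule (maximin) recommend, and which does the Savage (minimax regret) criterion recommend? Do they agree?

maximin → CropE; minimax regret → CropE (agree)

Row minima: CropA=-60, CropF=-30, CropG=-10, CropD=-40, CropH=-80, CropB=-80, CropE=30
Best worst-case = 30 → CropE.
Column bests: Drought=190, Dry=140, Normal=240, Wet=230, Flood=220.
CropA regrets: 250, 160, 280, 0, 150 → max 280
CropF regrets: 80, 150, 270, 180, 0 → max 270
CropG regrets: 20, 0, 170, 80, 230 → max 230
CropD regrets: 230, 40, 200, 170, 160 → max 230
CropH regrets: 120, 50, 320, 260, 70 → max 320
CropB regrets: 0, 90, 20, 260, 300 → max 300
CropE regrets: 70, 110, 0, 0, 50 → max 110
Smallest max regret = 110 → CropE.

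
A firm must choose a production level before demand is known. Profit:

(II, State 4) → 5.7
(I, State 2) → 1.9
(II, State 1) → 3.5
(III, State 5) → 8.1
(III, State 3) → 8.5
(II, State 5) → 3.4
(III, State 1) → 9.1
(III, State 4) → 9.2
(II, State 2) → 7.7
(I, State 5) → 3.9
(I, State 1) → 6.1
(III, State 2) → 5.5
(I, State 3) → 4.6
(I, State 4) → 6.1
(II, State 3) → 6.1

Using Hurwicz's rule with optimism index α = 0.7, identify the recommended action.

III

I: 0.7·6.1 + 0.3·1.9 = 4.84
II: 0.7·7.7 + 0.3·3.4 = 6.41
III: 0.7·9.2 + 0.3·5.5 = 8.09
Highest Hurwicz score = 8.09 → III.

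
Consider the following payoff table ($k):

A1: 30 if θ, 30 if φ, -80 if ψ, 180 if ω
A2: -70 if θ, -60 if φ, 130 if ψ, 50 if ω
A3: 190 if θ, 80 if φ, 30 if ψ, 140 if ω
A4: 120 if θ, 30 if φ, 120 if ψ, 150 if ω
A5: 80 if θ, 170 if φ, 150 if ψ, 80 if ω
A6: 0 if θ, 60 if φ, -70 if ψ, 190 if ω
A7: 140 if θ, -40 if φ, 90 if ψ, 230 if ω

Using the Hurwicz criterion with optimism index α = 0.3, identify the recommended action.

A5

A1: 0.3·180 + 0.7·(-80) = -2
A2: 0.3·130 + 0.7·(-70) = -10
A3: 0.3·190 + 0.7·30 = 78
A4: 0.3·150 + 0.7·30 = 66
A5: 0.3·170 + 0.7·80 = 107
A6: 0.3·190 + 0.7·(-70) = 8
A7: 0.3·230 + 0.7·(-40) = 41
Highest Hurwicz score = 107 → A5.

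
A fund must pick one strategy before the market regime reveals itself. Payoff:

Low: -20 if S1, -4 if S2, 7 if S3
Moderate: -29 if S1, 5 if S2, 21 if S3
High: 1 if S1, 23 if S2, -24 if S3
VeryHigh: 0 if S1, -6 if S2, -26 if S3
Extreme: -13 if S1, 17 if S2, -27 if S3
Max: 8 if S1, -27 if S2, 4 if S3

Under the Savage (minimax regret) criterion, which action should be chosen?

Low

Column bests: S1=8, S2=23, S3=21.
Low regrets: 28, 27, 14 → max 28
Moderate regrets: 37, 18, 0 → max 37
High regrets: 7, 0, 45 → max 45
VeryHigh regrets: 8, 29, 47 → max 47
Extreme regrets: 21, 6, 48 → max 48
Max regrets: 0, 50, 17 → max 50
Smallest max regret = 28 → Low.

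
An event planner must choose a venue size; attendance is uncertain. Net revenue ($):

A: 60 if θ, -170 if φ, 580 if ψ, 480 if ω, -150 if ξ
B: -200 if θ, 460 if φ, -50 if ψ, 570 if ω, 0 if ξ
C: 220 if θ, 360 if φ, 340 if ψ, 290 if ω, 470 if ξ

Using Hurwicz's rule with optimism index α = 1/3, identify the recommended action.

A: 1/3·580 + 2/3·(-170) = 80
B: 1/3·570 + 2/3·(-200) = 170/3
C: 1/3·470 + 2/3·220 = 910/3
Highest Hurwicz score = 910/3 → C.

C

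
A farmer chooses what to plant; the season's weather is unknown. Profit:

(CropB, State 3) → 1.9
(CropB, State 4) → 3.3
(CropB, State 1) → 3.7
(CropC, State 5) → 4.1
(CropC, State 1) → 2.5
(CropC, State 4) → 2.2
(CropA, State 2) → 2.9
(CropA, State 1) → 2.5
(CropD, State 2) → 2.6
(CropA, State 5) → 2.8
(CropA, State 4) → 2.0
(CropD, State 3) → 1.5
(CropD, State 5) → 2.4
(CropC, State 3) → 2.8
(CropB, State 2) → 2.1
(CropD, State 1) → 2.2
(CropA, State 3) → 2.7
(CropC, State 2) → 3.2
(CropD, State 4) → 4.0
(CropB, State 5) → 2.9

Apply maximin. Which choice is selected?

CropC

Row minima: CropA=2.0, CropB=1.9, CropD=1.5, CropC=2.2
Best worst-case = 2.2 → CropC.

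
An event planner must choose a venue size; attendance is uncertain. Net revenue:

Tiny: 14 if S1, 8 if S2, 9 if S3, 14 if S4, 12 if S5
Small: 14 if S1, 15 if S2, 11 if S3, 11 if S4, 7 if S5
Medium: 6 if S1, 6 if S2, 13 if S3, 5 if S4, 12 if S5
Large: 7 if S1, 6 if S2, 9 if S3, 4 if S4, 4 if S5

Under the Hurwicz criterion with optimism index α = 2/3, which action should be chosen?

Tiny: 2/3·14 + 1/3·8 = 12
Small: 2/3·15 + 1/3·7 = 37/3
Medium: 2/3·13 + 1/3·5 = 31/3
Large: 2/3·9 + 1/3·4 = 22/3
Highest Hurwicz score = 37/3 → Small.

Small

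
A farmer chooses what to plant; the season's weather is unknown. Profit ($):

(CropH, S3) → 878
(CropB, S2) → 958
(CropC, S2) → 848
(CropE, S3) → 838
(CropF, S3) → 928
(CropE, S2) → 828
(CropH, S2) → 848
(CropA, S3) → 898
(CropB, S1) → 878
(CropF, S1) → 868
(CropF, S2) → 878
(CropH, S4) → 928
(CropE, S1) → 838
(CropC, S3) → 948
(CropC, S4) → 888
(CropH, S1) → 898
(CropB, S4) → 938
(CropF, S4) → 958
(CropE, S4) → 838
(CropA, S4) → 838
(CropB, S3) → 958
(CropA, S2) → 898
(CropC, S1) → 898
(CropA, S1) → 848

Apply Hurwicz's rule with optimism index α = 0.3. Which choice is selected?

CropC: 0.3·948 + 0.7·848 = 878
CropA: 0.3·898 + 0.7·838 = 856
CropF: 0.3·958 + 0.7·868 = 895
CropH: 0.3·928 + 0.7·848 = 872
CropE: 0.3·838 + 0.7·828 = 831
CropB: 0.3·958 + 0.7·878 = 902
Highest Hurwicz score = 902 → CropB.

CropB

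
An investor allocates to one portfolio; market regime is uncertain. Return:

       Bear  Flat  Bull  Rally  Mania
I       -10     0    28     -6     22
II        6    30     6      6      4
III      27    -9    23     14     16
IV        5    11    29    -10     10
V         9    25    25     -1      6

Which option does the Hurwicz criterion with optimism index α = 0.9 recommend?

I: 0.9·28 + 0.1·(-10) = 24.2
II: 0.9·30 + 0.1·4 = 27.4
III: 0.9·27 + 0.1·(-9) = 23.4
IV: 0.9·29 + 0.1·(-10) = 25.1
V: 0.9·25 + 0.1·(-1) = 22.4
Highest Hurwicz score = 27.4 → II.

II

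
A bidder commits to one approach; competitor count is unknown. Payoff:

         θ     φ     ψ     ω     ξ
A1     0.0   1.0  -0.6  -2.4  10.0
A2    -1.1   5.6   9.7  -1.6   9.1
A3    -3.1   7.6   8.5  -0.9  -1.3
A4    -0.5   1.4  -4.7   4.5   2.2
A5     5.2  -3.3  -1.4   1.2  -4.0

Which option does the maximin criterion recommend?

A2

Row minima: A1=-2.4, A2=-1.6, A3=-3.1, A4=-4.7, A5=-4.0
Best worst-case = -1.6 → A2.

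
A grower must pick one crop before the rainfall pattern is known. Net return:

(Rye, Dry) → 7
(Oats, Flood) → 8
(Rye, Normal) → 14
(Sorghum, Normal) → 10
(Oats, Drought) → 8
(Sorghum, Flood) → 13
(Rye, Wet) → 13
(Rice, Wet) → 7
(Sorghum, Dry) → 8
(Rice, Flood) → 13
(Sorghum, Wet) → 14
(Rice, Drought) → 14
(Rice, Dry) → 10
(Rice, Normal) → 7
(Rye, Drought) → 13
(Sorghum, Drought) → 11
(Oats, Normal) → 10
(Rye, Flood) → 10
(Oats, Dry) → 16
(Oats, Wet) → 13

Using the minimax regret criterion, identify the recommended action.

Column bests: Drought=14, Dry=16, Normal=14, Wet=14, Flood=13.
Rice regrets: 0, 6, 7, 7, 0 → max 7
Sorghum regrets: 3, 8, 4, 0, 0 → max 8
Oats regrets: 6, 0, 4, 1, 5 → max 6
Rye regrets: 1, 9, 0, 1, 3 → max 9
Smallest max regret = 6 → Oats.

Oats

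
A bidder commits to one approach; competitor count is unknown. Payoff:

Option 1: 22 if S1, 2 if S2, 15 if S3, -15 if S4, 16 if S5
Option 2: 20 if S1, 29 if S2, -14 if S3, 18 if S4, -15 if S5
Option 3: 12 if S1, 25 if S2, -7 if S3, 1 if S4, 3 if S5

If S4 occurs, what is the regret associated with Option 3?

Best payoff under S4 is 18.
Regret = 18 − 1 = 17.

17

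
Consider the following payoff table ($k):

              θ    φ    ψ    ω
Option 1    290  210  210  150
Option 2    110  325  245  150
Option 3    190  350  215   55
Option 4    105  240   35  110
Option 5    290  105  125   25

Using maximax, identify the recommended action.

Row maxima: Option 1=290, Option 2=325, Option 3=350, Option 4=240, Option 5=290
Best best-case = 350 → Option 3.

Option 3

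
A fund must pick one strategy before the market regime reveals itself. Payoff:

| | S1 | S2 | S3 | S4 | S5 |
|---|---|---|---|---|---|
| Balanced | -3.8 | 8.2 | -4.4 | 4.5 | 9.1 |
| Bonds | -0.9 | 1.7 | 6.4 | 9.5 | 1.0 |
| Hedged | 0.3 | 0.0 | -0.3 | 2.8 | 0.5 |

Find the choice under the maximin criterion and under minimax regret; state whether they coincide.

maximin → Hedged; minimax regret → Bonds (disagree)

Row minima: Balanced=-4.4, Bonds=-0.9, Hedged=-0.3
Best worst-case = -0.3 → Hedged.
Column bests: S1=0.3, S2=8.2, S3=6.4, S4=9.5, S5=9.1.
Balanced regrets: 4.1, 0.0, 10.8, 5.0, 0.0 → max 10.8
Bonds regrets: 1.2, 6.5, 0.0, 0.0, 8.1 → max 8.1
Hedged regrets: 0.0, 8.2, 6.7, 6.7, 8.6 → max 8.6
Smallest max regret = 8.1 → Bonds.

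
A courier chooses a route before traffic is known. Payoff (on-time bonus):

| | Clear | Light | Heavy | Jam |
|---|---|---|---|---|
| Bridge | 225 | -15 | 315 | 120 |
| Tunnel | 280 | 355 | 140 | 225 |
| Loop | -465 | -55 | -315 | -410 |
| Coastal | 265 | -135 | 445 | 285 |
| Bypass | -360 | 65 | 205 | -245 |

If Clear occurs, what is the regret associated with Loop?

Best payoff under Clear is 280.
Regret = 280 − (-465) = 745.

745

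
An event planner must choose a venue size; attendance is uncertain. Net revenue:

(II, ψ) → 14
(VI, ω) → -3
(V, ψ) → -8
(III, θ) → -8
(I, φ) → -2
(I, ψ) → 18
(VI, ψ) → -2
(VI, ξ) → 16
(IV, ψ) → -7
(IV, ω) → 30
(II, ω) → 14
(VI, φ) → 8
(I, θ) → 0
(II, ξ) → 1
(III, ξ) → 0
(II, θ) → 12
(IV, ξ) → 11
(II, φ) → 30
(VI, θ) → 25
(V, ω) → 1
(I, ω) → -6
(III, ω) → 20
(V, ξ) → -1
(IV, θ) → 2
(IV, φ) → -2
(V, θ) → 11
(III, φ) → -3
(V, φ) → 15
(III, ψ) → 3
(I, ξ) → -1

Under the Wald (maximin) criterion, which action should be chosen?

II

Row minima: I=-6, II=1, III=-8, IV=-7, V=-8, VI=-3
Best worst-case = 1 → II.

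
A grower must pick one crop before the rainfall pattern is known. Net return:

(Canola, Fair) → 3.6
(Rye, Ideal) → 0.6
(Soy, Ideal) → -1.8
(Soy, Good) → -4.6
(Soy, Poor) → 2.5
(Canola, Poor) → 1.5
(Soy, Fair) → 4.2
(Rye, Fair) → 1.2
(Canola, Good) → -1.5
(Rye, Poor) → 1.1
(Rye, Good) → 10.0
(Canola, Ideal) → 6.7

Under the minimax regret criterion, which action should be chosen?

Rye

Column bests: Poor=2.5, Fair=4.2, Good=10.0, Ideal=6.7.
Canola regrets: 1.0, 0.6, 11.5, 0.0 → max 11.5
Soy regrets: 0.0, 0.0, 14.6, 8.5 → max 14.6
Rye regrets: 1.4, 3.0, 0.0, 6.1 → max 6.1
Smallest max regret = 6.1 → Rye.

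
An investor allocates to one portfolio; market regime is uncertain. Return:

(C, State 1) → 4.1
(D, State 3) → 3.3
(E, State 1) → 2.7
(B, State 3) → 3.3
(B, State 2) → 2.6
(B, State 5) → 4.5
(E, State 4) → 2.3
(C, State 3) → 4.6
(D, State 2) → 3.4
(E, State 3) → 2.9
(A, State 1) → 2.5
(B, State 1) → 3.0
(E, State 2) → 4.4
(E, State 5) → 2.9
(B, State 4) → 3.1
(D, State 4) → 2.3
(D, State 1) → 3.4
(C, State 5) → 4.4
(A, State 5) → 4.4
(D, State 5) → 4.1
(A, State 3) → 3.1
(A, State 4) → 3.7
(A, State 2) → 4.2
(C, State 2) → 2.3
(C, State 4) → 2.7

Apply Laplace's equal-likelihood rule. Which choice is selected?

Row averages: A=3.58, B=3.3, C=3.62, D=3.3, E=3.04
Highest average = 3.62 → C.

C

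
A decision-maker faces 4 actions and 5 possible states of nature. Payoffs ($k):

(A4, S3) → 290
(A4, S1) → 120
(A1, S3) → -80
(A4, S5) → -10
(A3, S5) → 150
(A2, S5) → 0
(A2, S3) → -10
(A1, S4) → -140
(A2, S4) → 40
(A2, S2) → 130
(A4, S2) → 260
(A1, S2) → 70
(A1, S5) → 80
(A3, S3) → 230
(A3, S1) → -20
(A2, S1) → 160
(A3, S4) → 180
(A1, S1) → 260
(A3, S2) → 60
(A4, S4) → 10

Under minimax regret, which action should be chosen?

A4

Column bests: S1=260, S2=260, S3=290, S4=180, S5=150.
A1 regrets: 0, 190, 370, 320, 70 → max 370
A2 regrets: 100, 130, 300, 140, 150 → max 300
A3 regrets: 280, 200, 60, 0, 0 → max 280
A4 regrets: 140, 0, 0, 170, 160 → max 170
Smallest max regret = 170 → A4.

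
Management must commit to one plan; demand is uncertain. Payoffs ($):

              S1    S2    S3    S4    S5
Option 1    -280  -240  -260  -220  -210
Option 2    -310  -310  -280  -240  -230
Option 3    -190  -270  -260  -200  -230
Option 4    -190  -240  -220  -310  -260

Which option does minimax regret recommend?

Option 3

Column bests: S1=-190, S2=-240, S3=-220, S4=-200, S5=-210.
Option 1 regrets: 90, 0, 40, 20, 0 → max 90
Option 2 regrets: 120, 70, 60, 40, 20 → max 120
Option 3 regrets: 0, 30, 40, 0, 20 → max 40
Option 4 regrets: 0, 0, 0, 110, 50 → max 110
Smallest max regret = 40 → Option 3.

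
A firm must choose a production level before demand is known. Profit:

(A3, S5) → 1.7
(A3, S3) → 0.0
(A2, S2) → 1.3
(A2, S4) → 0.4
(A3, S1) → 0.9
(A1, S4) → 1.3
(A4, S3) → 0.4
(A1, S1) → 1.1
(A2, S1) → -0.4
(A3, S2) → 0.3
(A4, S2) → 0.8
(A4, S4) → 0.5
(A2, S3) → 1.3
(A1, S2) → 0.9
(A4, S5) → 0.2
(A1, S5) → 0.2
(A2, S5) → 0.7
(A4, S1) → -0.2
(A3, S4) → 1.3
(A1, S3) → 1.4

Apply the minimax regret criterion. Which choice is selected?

A3

Column bests: S1=1.1, S2=1.3, S3=1.4, S4=1.3, S5=1.7.
A1 regrets: 0.0, 0.4, 0.0, 0.0, 1.5 → max 1.5
A2 regrets: 1.5, 0.0, 0.1, 0.9, 1.0 → max 1.5
A3 regrets: 0.2, 1.0, 1.4, 0.0, 0.0 → max 1.4
A4 regrets: 1.3, 0.5, 1.0, 0.8, 1.5 → max 1.5
Smallest max regret = 1.4 → A3.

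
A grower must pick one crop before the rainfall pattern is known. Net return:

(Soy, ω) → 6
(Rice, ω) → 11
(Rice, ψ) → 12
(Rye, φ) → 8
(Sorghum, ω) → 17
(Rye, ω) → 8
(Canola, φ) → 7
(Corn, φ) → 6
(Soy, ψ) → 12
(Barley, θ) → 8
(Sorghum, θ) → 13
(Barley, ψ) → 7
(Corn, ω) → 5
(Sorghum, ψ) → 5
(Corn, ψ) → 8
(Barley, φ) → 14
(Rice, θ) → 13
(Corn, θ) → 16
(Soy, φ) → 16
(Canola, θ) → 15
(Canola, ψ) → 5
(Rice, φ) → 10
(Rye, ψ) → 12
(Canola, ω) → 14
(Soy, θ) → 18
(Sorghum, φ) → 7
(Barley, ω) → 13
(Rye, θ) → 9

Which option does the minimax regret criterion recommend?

Column bests: θ=18, φ=16, ψ=12, ω=17.
Barley regrets: 10, 2, 5, 4 → max 10
Canola regrets: 3, 9, 7, 3 → max 9
Soy regrets: 0, 0, 0, 11 → max 11
Rice regrets: 5, 6, 0, 6 → max 6
Sorghum regrets: 5, 9, 7, 0 → max 9
Rye regrets: 9, 8, 0, 9 → max 9
Corn regrets: 2, 10, 4, 12 → max 12
Smallest max regret = 6 → Rice.

Rice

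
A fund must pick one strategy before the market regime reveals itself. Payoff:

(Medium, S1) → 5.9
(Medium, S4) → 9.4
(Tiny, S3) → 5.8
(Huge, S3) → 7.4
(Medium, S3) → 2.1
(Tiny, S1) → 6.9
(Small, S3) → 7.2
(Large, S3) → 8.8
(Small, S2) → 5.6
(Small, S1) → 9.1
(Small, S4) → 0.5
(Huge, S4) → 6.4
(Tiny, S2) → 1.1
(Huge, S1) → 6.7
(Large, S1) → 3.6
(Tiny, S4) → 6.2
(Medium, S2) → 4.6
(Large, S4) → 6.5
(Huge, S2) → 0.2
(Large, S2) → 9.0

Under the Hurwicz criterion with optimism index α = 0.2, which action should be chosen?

Tiny: 0.2·6.9 + 0.8·1.1 = 2.26
Small: 0.2·9.1 + 0.8·0.5 = 2.22
Medium: 0.2·9.4 + 0.8·2.1 = 3.56
Large: 0.2·9.0 + 0.8·3.6 = 4.68
Huge: 0.2·7.4 + 0.8·0.2 = 1.64
Highest Hurwicz score = 4.68 → Large.

Large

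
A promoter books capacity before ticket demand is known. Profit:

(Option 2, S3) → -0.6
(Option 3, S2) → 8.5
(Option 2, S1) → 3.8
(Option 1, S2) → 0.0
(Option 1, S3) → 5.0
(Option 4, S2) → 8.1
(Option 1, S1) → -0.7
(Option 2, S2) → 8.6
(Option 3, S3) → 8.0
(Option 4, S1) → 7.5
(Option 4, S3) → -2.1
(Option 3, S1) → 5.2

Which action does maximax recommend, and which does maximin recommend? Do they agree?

maximax → Option 2; maximin → Option 3 (disagree)

Row maxima: Option 1=5.0, Option 2=8.6, Option 3=8.5, Option 4=8.1
Best best-case = 8.6 → Option 2.
Row minima: Option 1=-0.7, Option 2=-0.6, Option 3=5.2, Option 4=-2.1
Best worst-case = 5.2 → Option 3.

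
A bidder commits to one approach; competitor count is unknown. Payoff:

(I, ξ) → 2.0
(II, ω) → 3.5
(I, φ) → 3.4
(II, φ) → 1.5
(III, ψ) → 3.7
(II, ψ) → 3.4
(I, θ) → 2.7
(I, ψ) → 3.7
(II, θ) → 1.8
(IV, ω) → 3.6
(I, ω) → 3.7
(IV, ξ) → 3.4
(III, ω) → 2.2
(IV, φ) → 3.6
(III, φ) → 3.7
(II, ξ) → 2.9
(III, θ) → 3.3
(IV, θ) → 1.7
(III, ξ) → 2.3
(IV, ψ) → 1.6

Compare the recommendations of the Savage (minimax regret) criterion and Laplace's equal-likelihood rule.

minimax regret → I; laplace → I (agree)

Column bests: θ=3.3, φ=3.7, ψ=3.7, ω=3.7, ξ=3.4.
I regrets: 0.6, 0.3, 0.0, 0.0, 1.4 → max 1.4
II regrets: 1.5, 2.2, 0.3, 0.2, 0.5 → max 2.2
III regrets: 0.0, 0.0, 0.0, 1.5, 1.1 → max 1.5
IV regrets: 1.6, 0.1, 2.1, 0.1, 0.0 → max 2.1
Smallest max regret = 1.4 → I.
Row averages: I=3.1, II=2.62, III=3.04, IV=2.78
Highest average = 3.1 → I.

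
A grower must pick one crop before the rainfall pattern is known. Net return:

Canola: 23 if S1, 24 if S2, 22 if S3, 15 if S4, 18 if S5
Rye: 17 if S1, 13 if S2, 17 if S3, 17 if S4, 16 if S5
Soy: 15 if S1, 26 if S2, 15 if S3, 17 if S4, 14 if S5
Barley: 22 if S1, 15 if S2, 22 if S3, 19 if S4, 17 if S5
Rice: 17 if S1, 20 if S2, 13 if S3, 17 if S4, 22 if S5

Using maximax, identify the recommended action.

Soy

Row maxima: Canola=24, Rye=17, Soy=26, Barley=22, Rice=22
Best best-case = 26 → Soy.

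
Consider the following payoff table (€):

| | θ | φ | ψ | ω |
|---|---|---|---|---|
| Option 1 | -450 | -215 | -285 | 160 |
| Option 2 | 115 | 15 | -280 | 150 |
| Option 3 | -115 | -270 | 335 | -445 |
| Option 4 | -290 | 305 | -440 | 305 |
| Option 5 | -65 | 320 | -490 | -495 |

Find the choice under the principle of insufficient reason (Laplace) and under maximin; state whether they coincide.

laplace → Option 2; maximin → Option 2 (agree)

Row averages: Option 1=-197.5, Option 2=0, Option 3=-123.75, Option 4=-30, Option 5=-182.5
Highest average = 0 → Option 2.
Row minima: Option 1=-450, Option 2=-280, Option 3=-445, Option 4=-440, Option 5=-495
Best worst-case = -280 → Option 2.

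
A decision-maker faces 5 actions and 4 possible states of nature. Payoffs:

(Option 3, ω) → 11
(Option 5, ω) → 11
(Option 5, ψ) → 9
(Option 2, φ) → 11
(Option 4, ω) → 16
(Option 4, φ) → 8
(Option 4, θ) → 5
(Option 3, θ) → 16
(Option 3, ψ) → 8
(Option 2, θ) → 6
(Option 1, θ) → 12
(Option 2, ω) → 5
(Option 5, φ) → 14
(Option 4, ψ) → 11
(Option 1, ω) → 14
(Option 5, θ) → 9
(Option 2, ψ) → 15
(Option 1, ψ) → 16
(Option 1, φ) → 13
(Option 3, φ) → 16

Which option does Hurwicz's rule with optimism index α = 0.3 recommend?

Option 1

Option 1: 0.3·16 + 0.7·12 = 13.2
Option 2: 0.3·15 + 0.7·5 = 8
Option 3: 0.3·16 + 0.7·8 = 10.4
Option 4: 0.3·16 + 0.7·5 = 8.3
Option 5: 0.3·14 + 0.7·9 = 10.5
Highest Hurwicz score = 13.2 → Option 1.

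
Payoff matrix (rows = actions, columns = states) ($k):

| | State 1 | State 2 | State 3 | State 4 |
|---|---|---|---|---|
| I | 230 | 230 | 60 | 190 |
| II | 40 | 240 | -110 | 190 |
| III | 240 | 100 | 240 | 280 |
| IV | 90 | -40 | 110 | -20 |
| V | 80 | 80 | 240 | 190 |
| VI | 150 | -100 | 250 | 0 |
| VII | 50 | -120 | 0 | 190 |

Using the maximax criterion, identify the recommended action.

III

Row maxima: I=230, II=240, III=280, IV=110, V=240, VI=250, VII=190
Best best-case = 280 → III.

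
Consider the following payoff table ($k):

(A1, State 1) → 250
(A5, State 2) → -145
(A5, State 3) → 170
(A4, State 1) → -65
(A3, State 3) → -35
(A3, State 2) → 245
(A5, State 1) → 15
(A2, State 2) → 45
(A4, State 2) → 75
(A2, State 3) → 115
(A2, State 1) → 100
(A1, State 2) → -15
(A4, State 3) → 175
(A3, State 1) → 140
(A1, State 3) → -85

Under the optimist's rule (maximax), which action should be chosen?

Row maxima: A1=250, A2=115, A3=245, A4=175, A5=170
Best best-case = 250 → A1.

A1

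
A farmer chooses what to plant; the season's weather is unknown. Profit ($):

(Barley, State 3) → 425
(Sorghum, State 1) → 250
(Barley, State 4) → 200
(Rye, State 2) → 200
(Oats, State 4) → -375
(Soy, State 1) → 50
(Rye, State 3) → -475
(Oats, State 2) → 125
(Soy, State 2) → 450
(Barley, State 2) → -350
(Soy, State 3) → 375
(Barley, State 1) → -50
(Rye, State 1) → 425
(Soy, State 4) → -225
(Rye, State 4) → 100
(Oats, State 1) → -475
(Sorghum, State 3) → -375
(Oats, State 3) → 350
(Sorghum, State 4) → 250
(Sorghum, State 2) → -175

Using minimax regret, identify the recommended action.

Soy

Column bests: State 1=425, State 2=450, State 3=425, State 4=250.
Barley regrets: 475, 800, 0, 50 → max 800
Oats regrets: 900, 325, 75, 625 → max 900
Rye regrets: 0, 250, 900, 150 → max 900
Sorghum regrets: 175, 625, 800, 0 → max 800
Soy regrets: 375, 0, 50, 475 → max 475
Smallest max regret = 475 → Soy.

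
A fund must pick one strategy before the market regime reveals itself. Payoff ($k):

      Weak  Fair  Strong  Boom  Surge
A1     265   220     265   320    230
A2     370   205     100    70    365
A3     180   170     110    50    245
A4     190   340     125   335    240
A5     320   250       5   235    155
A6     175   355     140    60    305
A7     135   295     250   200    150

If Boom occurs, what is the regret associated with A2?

Best payoff under Boom is 335.
Regret = 335 − 70 = 265.

265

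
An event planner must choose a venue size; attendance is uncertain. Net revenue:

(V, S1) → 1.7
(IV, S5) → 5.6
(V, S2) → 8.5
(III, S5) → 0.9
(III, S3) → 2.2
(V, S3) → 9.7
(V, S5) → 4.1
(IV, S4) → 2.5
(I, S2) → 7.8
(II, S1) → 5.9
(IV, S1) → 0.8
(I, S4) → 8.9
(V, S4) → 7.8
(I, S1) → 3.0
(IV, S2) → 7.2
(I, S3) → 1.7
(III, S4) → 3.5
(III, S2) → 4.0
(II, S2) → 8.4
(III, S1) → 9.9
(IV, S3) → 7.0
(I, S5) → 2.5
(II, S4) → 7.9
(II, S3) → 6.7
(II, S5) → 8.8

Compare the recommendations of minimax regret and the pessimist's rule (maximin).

minimax regret → II; maximin → II (agree)

Column bests: S1=9.9, S2=8.5, S3=9.7, S4=8.9, S5=8.8.
I regrets: 6.9, 0.7, 8.0, 0.0, 6.3 → max 8.0
II regrets: 4.0, 0.1, 3.0, 1.0, 0.0 → max 4.0
III regrets: 0.0, 4.5, 7.5, 5.4, 7.9 → max 7.9
IV regrets: 9.1, 1.3, 2.7, 6.4, 3.2 → max 9.1
V regrets: 8.2, 0.0, 0.0, 1.1, 4.7 → max 8.2
Smallest max regret = 4.0 → II.
Row minima: I=1.7, II=5.9, III=0.9, IV=0.8, V=1.7
Best worst-case = 5.9 → II.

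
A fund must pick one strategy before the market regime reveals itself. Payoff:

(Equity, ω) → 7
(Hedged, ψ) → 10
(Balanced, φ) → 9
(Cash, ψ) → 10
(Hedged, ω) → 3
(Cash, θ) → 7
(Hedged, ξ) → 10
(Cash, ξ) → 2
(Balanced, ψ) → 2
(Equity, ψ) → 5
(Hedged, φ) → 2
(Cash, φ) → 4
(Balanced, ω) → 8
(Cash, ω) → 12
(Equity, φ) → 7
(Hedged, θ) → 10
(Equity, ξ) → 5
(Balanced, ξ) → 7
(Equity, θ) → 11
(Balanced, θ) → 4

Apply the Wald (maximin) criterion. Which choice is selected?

Row minima: Balanced=2, Equity=5, Hedged=2, Cash=2
Best worst-case = 5 → Equity.

Equity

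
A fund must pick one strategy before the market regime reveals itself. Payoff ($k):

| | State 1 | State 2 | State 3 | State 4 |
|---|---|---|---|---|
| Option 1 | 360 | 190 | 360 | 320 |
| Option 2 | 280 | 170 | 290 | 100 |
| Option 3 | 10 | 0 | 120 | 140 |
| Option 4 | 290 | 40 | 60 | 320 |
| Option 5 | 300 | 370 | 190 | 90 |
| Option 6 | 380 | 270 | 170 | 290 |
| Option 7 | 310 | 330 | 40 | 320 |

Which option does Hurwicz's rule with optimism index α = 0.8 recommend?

Option 6

Option 1: 0.8·360 + 0.2·190 = 326
Option 2: 0.8·290 + 0.2·100 = 252
Option 3: 0.8·140 + 0.2·0 = 112
Option 4: 0.8·320 + 0.2·40 = 264
Option 5: 0.8·370 + 0.2·90 = 314
Option 6: 0.8·380 + 0.2·170 = 338
Option 7: 0.8·330 + 0.2·40 = 272
Highest Hurwicz score = 338 → Option 6.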